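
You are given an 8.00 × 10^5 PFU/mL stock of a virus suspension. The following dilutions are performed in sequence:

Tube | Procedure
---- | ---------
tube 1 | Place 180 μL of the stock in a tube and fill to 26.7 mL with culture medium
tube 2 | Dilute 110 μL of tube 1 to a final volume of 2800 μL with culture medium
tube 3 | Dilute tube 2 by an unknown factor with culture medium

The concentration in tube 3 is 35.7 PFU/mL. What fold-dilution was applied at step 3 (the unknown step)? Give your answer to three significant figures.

Step 1: 180 μL brought to 26.7 mL → factor 26700/180 = 148.33
Step 2: 110 μL brought to 2800 μL → factor 2800/110 = 25.455
Step 3: unknown factor x
Product of known-step factors = 3775.8
Overall factor = 8.00 × 10^5 PFU/mL / (35.7 PFU/mL) = 22409
x = 22409 / 3775.8 = 5.93

5.93-fold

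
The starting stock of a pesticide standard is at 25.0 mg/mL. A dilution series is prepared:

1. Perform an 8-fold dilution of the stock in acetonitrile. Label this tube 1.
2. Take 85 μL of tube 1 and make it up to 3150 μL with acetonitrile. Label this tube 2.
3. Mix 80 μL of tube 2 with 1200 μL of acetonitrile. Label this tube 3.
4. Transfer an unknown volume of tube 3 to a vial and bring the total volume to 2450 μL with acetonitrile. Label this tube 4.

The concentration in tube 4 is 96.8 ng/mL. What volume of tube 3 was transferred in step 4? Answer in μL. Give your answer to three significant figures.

45.0 μL

Step 1: 8-fold → factor 8
Step 2: 85 μL brought to 3150 μL → factor 3150/85 = 37.059
Step 3: 80 μL + 1200 μL = 1280 μL total → factor 1280/80 = 16
Step 4: v brought to 2450 μL → factor = 2450 μL/v
Product of known-step factors = 4743.5
Overall factor = 25.0 mg/mL / (96.8 ng/mL) = 2.5826 × 10^5
Step-4 factor = 2.5826 × 10^5 / 4743.5 = 54.446
v = 2450 μL / 54.446 = 45.0 μL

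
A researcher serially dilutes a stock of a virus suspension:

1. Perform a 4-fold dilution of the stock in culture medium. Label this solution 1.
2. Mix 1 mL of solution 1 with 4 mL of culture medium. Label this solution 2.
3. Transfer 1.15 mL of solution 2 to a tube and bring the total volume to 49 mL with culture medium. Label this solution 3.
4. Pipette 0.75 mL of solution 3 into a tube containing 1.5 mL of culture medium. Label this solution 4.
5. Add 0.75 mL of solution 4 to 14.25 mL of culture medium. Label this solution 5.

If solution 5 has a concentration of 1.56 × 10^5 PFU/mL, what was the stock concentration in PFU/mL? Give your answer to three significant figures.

Step 1: 4-fold → factor 4
Step 2: 1 mL + 4 mL = 5 mL total → factor 5/1 = 5
Step 3: 1.15 mL brought to 49 mL → factor 49/1.15 = 42.609
Step 4: 0.75 mL + 1.5 mL = 2.25 mL total → factor 2.25/0.75 = 3
Step 5: 0.75 mL + 14.25 mL = 15 mL total → factor 15/0.75 = 20
Overall dilution factor = 4 × 5 × 42.609 × 3 × 20 = 51130
Stock = 1.56 × 10^5 PFU/mL × 51130 = 7.98 × 10^9 PFU/mL

7.98 × 10^9 PFU/mL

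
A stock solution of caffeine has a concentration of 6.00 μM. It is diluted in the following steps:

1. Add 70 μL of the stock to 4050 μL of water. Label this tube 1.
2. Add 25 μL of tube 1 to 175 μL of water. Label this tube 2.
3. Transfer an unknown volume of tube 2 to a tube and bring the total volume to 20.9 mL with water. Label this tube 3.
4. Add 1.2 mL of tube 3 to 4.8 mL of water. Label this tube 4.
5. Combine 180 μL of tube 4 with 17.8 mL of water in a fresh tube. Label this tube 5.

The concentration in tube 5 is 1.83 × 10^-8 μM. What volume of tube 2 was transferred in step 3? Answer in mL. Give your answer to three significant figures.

Step 1: 70 μL + 4050 μL = 4120 μL total → factor 4120/70 = 58.857
Step 2: 25 μL + 175 μL = 200 μL total → factor 200/25 = 8
Step 3: v brought to 20.9 mL → factor = 20.9 mL/v
Step 4: 1.2 mL + 4.8 mL = 6 mL total → factor 6/1.2 = 5
Step 5: 180 μL + 17.8 mL = 17980 μL total → factor 17980/180 = 99.889
Product of known-step factors = 2.3517 × 10^5
Overall factor = 6.00 μM / (1.83 × 10^-8 μM) = 3.2787 × 10^8
Step-3 factor = 3.2787 × 10^8 / 2.3517 × 10^5 = 1394.2
v = 20.9 mL / 1394.2 = 0.0150 mL

0.0150 mL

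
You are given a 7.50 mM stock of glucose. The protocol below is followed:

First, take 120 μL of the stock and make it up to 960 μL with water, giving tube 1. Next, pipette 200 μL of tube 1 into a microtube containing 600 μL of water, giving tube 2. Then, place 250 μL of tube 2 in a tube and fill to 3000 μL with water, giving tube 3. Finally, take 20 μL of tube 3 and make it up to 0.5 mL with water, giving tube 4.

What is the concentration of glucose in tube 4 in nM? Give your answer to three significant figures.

781 nM

Step 1: 120 μL brought to 960 μL → factor 960/120 = 8
Step 2: 200 μL + 600 μL = 800 μL total → factor 800/200 = 4
Step 3: 250 μL brought to 3000 μL → factor 3000/250 = 12
Step 4: 20 μL brought to 0.5 mL → factor 500/20 = 25
Overall dilution factor = 8 × 4 × 12 × 25 = 9600
Final = 7.50 mM / 9600 = 0.0007813 mM = 781 nM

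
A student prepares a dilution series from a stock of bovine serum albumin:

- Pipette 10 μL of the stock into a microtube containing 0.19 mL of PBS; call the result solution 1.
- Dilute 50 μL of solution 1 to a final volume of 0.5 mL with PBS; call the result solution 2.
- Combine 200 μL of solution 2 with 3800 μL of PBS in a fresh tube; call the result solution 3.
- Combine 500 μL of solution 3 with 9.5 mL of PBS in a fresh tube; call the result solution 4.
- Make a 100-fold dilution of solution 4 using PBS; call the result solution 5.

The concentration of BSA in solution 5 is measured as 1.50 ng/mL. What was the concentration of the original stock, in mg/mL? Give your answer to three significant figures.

Step 1: 10 μL + 0.19 mL = 200 μL total → factor 200/10 = 20
Step 2: 50 μL brought to 0.5 mL → factor 500/50 = 10
Step 3: 200 μL + 3800 μL = 4000 μL total → factor 4000/200 = 20
Step 4: 500 μL + 9.5 mL = 10000 μL total → factor 10000/500 = 20
Step 5: 100-fold → factor 100
Overall dilution factor = 20 × 10 × 20 × 20 × 100 = 8 × 10^6
Stock = 1.50 ng/mL × 8 × 10^6 = 1.200 × 10^7 ng/mL = 12.0 mg/mL

12.0 mg/mL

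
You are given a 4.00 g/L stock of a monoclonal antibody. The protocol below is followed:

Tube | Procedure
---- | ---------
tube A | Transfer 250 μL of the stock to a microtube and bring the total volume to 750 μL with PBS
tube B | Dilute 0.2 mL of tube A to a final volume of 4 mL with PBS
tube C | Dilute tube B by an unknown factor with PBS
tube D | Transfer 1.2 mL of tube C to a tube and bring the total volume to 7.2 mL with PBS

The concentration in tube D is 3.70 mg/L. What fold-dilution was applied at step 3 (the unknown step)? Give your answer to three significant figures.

Step 1: 250 μL brought to 750 μL → factor 750/250 = 3
Step 2: 0.2 mL brought to 4 mL → factor 4/0.2 = 20
Step 3: unknown factor x
Step 4: 1.2 mL brought to 7.2 mL → factor 7.2/1.2 = 6
Product of known-step factors = 360
Overall factor = 4.00 g/L / (3.70 mg/L) = 1081.1
x = 1081.1 / 360 = 3.00

3.00-fold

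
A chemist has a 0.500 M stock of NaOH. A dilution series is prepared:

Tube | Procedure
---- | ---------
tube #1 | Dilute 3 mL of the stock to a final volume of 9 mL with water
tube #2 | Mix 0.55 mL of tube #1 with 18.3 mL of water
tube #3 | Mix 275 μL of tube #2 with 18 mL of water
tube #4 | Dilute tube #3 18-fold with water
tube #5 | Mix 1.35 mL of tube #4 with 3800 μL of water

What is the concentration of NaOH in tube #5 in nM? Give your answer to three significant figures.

Step 1: 3 mL brought to 9 mL → factor 9/3 = 3
Step 2: 0.55 mL + 18.3 mL = 18.85 mL total → factor 18.85/0.55 = 34.273
Step 3: 275 μL + 18 mL = 18275 μL total → factor 18275/275 = 66.455
Step 4: 18-fold → factor 18
Step 5: 1.35 mL + 3800 μL = 5.15 mL total → factor 5.15/1.35 = 3.8148
Overall dilution factor = 3 × 34.273 × 66.455 × 18 × 3.8148 = 4.6918 × 10^5
Final = 0.500 M / 4.6918 × 10^5 = 1.066 × 10^-6 M = 1.07 × 10^3 nM

1.07 × 10^3 nM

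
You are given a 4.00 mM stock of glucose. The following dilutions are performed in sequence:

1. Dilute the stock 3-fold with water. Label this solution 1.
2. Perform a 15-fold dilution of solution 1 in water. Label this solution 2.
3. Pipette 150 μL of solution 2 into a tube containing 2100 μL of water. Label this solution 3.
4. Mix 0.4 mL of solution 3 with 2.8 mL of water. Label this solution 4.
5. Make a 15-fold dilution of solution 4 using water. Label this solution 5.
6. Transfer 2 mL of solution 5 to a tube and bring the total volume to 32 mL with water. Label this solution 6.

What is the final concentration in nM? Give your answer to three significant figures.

3.09 nM

Step 1: 3-fold → factor 3
Step 2: 15-fold → factor 15
Step 3: 150 μL + 2100 μL = 2250 μL total → factor 2250/150 = 15
Step 4: 0.4 mL + 2.8 mL = 3.2 mL total → factor 3.2/0.4 = 8
Step 5: 15-fold → factor 15
Step 6: 2 mL brought to 32 mL → factor 32/2 = 16
Overall dilution factor = 3 × 15 × 15 × 8 × 15 × 16 = 1.296 × 10^6
Final = 4.00 mM / 1.296 × 10^6 = 3.086 × 10^-6 mM = 3.09 nM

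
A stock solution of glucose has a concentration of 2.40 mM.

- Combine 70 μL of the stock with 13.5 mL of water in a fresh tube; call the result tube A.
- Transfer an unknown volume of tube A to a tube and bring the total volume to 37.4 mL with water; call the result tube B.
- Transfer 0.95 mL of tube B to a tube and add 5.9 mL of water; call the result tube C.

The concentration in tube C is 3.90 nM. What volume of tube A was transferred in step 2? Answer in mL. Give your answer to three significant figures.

0.0850 mL

Step 1: 70 μL + 13.5 mL = 13570 μL total → factor 13570/70 = 193.86
Step 2: v brought to 37.4 mL → factor = 37.4 mL/v
Step 3: 0.95 mL + 5.9 mL = 6.85 mL total → factor 6.85/0.95 = 7.2105
Product of known-step factors = 1397.8
Overall factor = 2.40 mM / (3.90 nM) = 6.1538 × 10^5
Step-2 factor = 6.1538 × 10^5 / 1397.8 = 440.25
v = 37.4 mL / 440.25 = 0.0850 mL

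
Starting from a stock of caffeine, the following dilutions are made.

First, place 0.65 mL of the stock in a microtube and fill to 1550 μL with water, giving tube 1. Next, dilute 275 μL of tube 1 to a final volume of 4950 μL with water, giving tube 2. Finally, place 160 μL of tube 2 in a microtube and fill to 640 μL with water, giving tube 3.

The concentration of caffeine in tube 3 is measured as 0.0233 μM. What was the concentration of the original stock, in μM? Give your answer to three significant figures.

4.00 μM

Step 1: 0.65 mL brought to 1550 μL → factor 1.55/0.65 = 2.3846
Step 2: 275 μL brought to 4950 μL → factor 4950/275 = 18
Step 3: 160 μL brought to 640 μL → factor 640/160 = 4
Overall dilution factor = 2.3846 × 18 × 4 = 171.69
Stock = 0.0233 μM × 171.69 = 4.00 μM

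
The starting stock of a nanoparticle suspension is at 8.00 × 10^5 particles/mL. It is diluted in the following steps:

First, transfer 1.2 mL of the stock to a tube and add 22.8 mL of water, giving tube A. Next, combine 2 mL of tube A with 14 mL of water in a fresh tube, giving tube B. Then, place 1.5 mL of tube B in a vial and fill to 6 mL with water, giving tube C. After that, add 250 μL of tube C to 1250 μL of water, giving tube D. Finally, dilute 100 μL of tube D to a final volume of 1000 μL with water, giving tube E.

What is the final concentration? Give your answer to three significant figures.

20.8 particles/mL

Step 1: 1.2 mL + 22.8 mL = 24 mL total → factor 24/1.2 = 20
Step 2: 2 mL + 14 mL = 16 mL total → factor 16/2 = 8
Step 3: 1.5 mL brought to 6 mL → factor 6/1.5 = 4
Step 4: 250 μL + 1250 μL = 1500 μL total → factor 1500/250 = 6
Step 5: 100 μL brought to 1000 μL → factor 1000/100 = 10
Overall dilution factor = 20 × 8 × 4 × 6 × 10 = 38400
Final = 8.00 × 10^5 particles/mL / 38400 = 20.8 particles/mL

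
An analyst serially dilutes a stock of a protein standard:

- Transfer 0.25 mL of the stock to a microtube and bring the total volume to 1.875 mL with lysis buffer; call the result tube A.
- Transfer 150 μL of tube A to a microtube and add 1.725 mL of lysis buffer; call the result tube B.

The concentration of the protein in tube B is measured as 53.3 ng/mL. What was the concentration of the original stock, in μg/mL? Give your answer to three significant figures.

5.00 μg/mL

Step 1: 0.25 mL brought to 1.875 mL → factor 1.875/0.25 = 7.5
Step 2: 150 μL + 1.725 mL = 1875 μL total → factor 1875/150 = 12.5
Overall dilution factor = 7.5 × 12.5 = 93.75
Stock = 53.3 ng/mL × 93.75 = 4997 ng/mL = 5.00 μg/mL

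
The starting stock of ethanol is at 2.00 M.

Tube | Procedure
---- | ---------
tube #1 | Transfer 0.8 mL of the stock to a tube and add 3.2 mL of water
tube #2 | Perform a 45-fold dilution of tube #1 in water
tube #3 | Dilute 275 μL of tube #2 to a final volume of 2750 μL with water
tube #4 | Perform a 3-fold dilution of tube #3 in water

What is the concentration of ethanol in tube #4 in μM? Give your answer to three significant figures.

Step 1: 0.8 mL + 3.2 mL = 4 mL total → factor 4/0.8 = 5
Step 2: 45-fold → factor 45
Step 3: 275 μL brought to 2750 μL → factor 2750/275 = 10
Step 4: 3-fold → factor 3
Overall dilution factor = 5 × 45 × 10 × 3 = 6750
Final = 2.00 M / 6750 = 0.0002963 M = 296 μM

296 μM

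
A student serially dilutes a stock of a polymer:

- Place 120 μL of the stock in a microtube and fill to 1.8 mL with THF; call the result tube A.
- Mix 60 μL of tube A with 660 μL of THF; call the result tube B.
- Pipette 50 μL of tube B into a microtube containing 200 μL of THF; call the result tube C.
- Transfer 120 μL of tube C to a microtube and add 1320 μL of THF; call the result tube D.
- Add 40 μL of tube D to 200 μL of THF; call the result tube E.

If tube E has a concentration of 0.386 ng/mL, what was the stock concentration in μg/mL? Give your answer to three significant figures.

Step 1: 120 μL brought to 1.8 mL → factor 1800/120 = 15
Step 2: 60 μL + 660 μL = 720 μL total → factor 720/60 = 12
Step 3: 50 μL + 200 μL = 250 μL total → factor 250/50 = 5
Step 4: 120 μL + 1320 μL = 1440 μL total → factor 1440/120 = 12
Step 5: 40 μL + 200 μL = 240 μL total → factor 240/40 = 6
Overall dilution factor = 15 × 12 × 5 × 12 × 6 = 64800
Stock = 0.386 ng/mL × 64800 = 2.501 × 10^4 ng/mL = 25.0 μg/mL

25.0 μg/mL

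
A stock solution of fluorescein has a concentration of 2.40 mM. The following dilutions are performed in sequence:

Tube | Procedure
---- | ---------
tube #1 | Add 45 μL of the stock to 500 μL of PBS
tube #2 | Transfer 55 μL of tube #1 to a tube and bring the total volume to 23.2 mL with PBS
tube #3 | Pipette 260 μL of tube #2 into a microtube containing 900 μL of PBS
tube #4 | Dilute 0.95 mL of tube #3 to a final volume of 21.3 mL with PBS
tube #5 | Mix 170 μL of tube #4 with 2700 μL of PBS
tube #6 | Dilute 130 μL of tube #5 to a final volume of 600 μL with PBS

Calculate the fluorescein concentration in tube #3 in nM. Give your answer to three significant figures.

Step 1: 45 μL + 500 μL = 545 μL total → factor 545/45 = 12.111
Step 2: 55 μL brought to 23.2 mL → factor 23200/55 = 421.82
Step 3: 260 μL + 900 μL = 1160 μL total → factor 1160/260 = 4.4615
Dilution factor through tube #3 = 12.111 × 421.82 × 4.4615 = 22793
[tube #3] = 2.40 mM / 22793 = 0.0001053 mM = 105 nM

105 nM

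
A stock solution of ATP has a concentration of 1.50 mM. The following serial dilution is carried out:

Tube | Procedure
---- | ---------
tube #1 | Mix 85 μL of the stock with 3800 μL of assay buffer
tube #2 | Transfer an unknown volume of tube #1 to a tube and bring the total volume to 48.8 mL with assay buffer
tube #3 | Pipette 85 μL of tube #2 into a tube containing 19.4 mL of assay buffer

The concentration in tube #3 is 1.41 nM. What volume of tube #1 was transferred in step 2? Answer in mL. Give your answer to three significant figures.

0.481 mL

Step 1: 85 μL + 3800 μL = 3885 μL total → factor 3885/85 = 45.706
Step 2: v brought to 48.8 mL → factor = 48.8 mL/v
Step 3: 85 μL + 19.4 mL = 19485 μL total → factor 19485/85 = 229.24
Product of known-step factors = 10477
Overall factor = 1.50 mM / (1.41 nM) = 1.0638 × 10^6
Step-2 factor = 1.0638 × 10^6 / 10477 = 101.54
v = 48.8 mL / 101.54 = 0.481 mL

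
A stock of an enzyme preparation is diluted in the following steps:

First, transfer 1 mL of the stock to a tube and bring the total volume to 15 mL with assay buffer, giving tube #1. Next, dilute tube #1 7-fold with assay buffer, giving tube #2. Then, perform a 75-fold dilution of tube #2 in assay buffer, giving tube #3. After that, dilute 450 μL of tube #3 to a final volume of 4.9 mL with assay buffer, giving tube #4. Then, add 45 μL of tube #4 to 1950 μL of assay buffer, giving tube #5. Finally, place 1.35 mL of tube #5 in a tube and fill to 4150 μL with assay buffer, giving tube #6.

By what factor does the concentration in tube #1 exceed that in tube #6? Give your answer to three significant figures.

7.79 × 10^5

Step 1: 1 mL brought to 15 mL → factor 15/1 = 15
Step 2: 7-fold → factor 7
Step 3: 75-fold → factor 75
Step 4: 450 μL brought to 4.9 mL → factor 4900/450 = 10.889
Step 5: 45 μL + 1950 μL = 1995 μL total → factor 1995/45 = 44.333
Step 6: 1.35 mL brought to 4150 μL → factor 4.15/1.35 = 3.0741
Dilution factor to tube #1 = 15; to tube #6 = 1.1686 × 10^7
[tube #1]/[tube #6] = (factor to tube #6)/(factor to tube #1) = 1.1686 × 10^7/15 = 7.79 × 10^5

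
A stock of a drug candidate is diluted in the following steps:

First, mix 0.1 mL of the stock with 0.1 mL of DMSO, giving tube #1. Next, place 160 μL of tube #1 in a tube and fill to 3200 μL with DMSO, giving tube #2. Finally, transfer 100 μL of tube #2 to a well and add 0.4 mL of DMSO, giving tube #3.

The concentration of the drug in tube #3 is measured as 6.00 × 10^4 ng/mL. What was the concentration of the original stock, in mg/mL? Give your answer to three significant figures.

12.0 mg/mL

Step 1: 0.1 mL + 0.1 mL = 0.2 mL total → factor 0.2/0.1 = 2
Step 2: 160 μL brought to 3200 μL → factor 3200/160 = 20
Step 3: 100 μL + 0.4 mL = 500 μL total → factor 500/100 = 5
Overall dilution factor = 2 × 20 × 5 = 200
Stock = 6.00 × 10^4 ng/mL × 200 = 1.200 × 10^7 ng/mL = 12.0 mg/mL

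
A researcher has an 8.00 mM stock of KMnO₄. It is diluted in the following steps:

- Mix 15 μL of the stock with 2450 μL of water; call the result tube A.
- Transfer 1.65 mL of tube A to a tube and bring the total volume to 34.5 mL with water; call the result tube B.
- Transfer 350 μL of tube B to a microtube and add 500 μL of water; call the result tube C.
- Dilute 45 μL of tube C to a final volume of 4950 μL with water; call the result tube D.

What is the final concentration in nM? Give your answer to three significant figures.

Step 1: 15 μL + 2450 μL = 2465 μL total → factor 2465/15 = 164.33
Step 2: 1.65 mL brought to 34.5 mL → factor 34.5/1.65 = 20.909
Step 3: 350 μL + 500 μL = 850 μL total → factor 850/350 = 2.4286
Step 4: 45 μL brought to 4950 μL → factor 4950/45 = 110
Overall dilution factor = 164.33 × 20.909 × 2.4286 × 110 = 9.1792 × 10^5
Final = 8.00 mM / 9.1792 × 10^5 = 8.715 × 10^-6 mM = 8.72 nM

8.72 nM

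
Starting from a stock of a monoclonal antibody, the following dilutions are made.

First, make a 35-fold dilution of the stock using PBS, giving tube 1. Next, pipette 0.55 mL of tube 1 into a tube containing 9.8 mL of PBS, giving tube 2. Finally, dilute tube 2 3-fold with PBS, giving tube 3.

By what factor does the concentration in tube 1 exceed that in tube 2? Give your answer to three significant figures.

Step 1: 35-fold → factor 35
Step 2: 0.55 mL + 9.8 mL = 10.35 mL total → factor 10.35/0.55 = 18.818
Dilution factor to tube 1 = 35; to tube 2 = 658.64
[tube 1]/[tube 2] = (factor to tube 2)/(factor to tube 1) = 658.64/35 = 18.8

18.8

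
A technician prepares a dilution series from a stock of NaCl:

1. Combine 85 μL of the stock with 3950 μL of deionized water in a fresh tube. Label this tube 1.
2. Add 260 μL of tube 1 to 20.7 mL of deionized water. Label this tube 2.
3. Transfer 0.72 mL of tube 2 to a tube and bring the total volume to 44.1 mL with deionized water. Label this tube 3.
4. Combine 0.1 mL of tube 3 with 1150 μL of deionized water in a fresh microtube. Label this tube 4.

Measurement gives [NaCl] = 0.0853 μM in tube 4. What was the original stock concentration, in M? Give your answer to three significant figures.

Step 1: 85 μL + 3950 μL = 4035 μL total → factor 4035/85 = 47.471
Step 2: 260 μL + 20.7 mL = 20960 μL total → factor 20960/260 = 80.615
Step 3: 0.72 mL brought to 44.1 mL → factor 44.1/0.72 = 61.25
Step 4: 0.1 mL + 1150 μL = 1.25 mL total → factor 1.25/0.1 = 12.5
Overall dilution factor = 47.471 × 80.615 × 61.25 × 12.5 = 2.9299 × 10^6
Stock = 0.0853 μM × 2.9299 × 10^6 = 2.499 × 10^5 μM = 0.250 M

0.250 M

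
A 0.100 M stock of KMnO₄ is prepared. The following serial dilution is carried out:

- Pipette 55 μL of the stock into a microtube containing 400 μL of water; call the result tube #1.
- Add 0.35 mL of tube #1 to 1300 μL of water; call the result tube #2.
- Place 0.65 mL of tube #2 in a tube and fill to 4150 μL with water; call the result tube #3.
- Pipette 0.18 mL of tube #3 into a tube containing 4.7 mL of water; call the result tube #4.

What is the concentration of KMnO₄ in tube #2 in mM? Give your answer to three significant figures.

Step 1: 55 μL + 400 μL = 455 μL total → factor 455/55 = 8.2727
Step 2: 0.35 mL + 1300 μL = 1.65 mL total → factor 1.65/0.35 = 4.7143
Dilution factor through tube #2 = 8.2727 × 4.7143 = 39
[tube #2] = 0.100 M / 39 = 0.002564 M = 2.56 mM

2.56 mM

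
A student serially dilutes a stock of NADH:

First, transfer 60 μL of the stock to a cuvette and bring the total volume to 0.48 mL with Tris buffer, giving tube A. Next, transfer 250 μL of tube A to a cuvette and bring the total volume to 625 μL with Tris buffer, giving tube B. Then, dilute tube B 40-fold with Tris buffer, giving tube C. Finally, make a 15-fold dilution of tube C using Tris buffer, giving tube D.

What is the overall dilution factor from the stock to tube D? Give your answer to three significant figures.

1.20 × 10^4

Step 1: 60 μL brought to 0.48 mL → factor 480/60 = 8
Step 2: 250 μL brought to 625 μL → factor 625/250 = 2.5
Step 3: 40-fold → factor 40
Step 4: 15-fold → factor 15
Overall dilution factor = 8 × 2.5 × 40 × 15 = 12000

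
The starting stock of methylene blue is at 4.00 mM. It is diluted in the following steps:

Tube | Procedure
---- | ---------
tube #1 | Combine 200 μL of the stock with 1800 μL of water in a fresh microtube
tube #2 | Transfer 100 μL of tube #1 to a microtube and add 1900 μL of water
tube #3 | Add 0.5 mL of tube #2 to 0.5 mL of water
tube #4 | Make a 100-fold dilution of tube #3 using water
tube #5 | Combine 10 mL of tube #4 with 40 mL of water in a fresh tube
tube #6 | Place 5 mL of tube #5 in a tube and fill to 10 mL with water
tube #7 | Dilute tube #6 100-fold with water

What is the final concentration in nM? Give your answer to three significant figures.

Step 1: 200 μL + 1800 μL = 2000 μL total → factor 2000/200 = 10
Step 2: 100 μL + 1900 μL = 2000 μL total → factor 2000/100 = 20
Step 3: 0.5 mL + 0.5 mL = 1 mL total → factor 1/0.5 = 2
Step 4: 100-fold → factor 100
Step 5: 10 mL + 40 mL = 50 mL total → factor 50/10 = 5
Step 6: 5 mL brought to 10 mL → factor 10/5 = 2
Step 7: 100-fold → factor 100
Overall dilution factor = 10 × 20 × 2 × 100 × 5 × 2 × 100 = 4 × 10^7
Final = 4.00 mM / 4 × 10^7 = 1.000 × 10^-7 mM = 0.100 nM

0.100 nM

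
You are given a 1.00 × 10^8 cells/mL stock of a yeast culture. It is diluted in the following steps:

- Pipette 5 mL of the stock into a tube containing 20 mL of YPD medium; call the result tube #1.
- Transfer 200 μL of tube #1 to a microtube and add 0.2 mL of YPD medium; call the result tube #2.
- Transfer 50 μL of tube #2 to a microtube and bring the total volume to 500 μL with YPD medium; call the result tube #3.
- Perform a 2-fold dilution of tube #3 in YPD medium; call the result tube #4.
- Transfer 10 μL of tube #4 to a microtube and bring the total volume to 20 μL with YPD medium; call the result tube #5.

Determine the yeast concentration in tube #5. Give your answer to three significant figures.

2.50 × 10^5 cells/mL

Step 1: 5 mL + 20 mL = 25 mL total → factor 25/5 = 5
Step 2: 200 μL + 0.2 mL = 400 μL total → factor 400/200 = 2
Step 3: 50 μL brought to 500 μL → factor 500/50 = 10
Step 4: 2-fold → factor 2
Step 5: 10 μL brought to 20 μL → factor 20/10 = 2
Overall dilution factor = 5 × 2 × 10 × 2 × 2 = 400
Final = 1.00 × 10^8 cells/mL / 400 = 2.50 × 10^5 cells/mL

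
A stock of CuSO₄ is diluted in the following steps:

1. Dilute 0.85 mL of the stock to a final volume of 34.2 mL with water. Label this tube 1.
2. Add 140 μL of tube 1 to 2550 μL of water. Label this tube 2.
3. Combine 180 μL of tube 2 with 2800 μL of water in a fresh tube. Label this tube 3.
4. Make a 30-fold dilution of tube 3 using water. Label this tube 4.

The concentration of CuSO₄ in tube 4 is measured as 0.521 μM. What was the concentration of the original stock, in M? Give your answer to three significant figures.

Step 1: 0.85 mL brought to 34.2 mL → factor 34.2/0.85 = 40.235
Step 2: 140 μL + 2550 μL = 2690 μL total → factor 2690/140 = 19.214
Step 3: 180 μL + 2800 μL = 2980 μL total → factor 2980/180 = 16.556
Step 4: 30-fold → factor 30
Overall dilution factor = 40.235 × 19.214 × 16.556 × 30 = 3.8397 × 10^5
Stock = 0.521 μM × 3.8397 × 10^5 = 2.000 × 10^5 μM = 0.200 M

0.200 M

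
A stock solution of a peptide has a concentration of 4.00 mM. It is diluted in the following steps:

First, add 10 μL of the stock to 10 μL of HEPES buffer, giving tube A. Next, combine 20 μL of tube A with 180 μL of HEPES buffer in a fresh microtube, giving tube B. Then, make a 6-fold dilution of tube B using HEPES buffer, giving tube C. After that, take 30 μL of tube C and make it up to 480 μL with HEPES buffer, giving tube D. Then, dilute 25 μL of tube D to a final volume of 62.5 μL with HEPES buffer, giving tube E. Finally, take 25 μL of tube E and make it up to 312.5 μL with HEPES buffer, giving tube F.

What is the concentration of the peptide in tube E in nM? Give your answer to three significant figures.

Step 1: 10 μL + 10 μL = 20 μL total → factor 20/10 = 2
Step 2: 20 μL + 180 μL = 200 μL total → factor 200/20 = 10
Step 3: 6-fold → factor 6
Step 4: 30 μL brought to 480 μL → factor 480/30 = 16
Step 5: 25 μL brought to 62.5 μL → factor 62.5/25 = 2.5
Dilution factor through tube E = 2 × 10 × 6 × 16 × 2.5 = 4800
[tube E] = 4.00 mM / 4800 = 0.0008333 mM = 833 nM

833 nM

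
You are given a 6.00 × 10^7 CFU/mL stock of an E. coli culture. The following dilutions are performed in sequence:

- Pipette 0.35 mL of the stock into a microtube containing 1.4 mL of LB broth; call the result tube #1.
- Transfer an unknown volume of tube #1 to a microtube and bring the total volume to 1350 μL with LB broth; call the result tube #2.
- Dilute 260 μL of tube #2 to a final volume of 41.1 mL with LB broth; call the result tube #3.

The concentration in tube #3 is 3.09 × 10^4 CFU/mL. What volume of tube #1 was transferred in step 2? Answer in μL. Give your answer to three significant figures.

550 μL

Step 1: 0.35 mL + 1.4 mL = 1.75 mL total → factor 1.75/0.35 = 5
Step 2: v brought to 1350 μL → factor = 1350 μL/v
Step 3: 260 μL brought to 41.1 mL → factor 41100/260 = 158.08
Product of known-step factors = 790.38
Overall factor = 6.00 × 10^7 CFU/mL / (3.09 × 10^4 CFU/mL) = 1941.7
Step-2 factor = 1941.7 / 790.38 = 2.4567
v = 1350 μL / 2.4567 = 550 μL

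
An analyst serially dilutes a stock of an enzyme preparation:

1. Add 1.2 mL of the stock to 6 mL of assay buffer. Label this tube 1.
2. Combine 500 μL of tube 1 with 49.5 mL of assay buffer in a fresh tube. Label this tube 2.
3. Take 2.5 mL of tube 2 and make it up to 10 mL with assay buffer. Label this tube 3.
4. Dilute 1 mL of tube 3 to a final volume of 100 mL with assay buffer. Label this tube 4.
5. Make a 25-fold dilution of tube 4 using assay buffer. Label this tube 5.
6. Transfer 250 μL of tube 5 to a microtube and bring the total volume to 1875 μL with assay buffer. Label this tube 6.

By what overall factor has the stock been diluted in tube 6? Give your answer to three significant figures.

4.50 × 10^7

Step 1: 1.2 mL + 6 mL = 7.2 mL total → factor 7.2/1.2 = 6
Step 2: 500 μL + 49.5 mL = 50000 μL total → factor 50000/500 = 100
Step 3: 2.5 mL brought to 10 mL → factor 10/2.5 = 4
Step 4: 1 mL brought to 100 mL → factor 100/1 = 100
Step 5: 25-fold → factor 25
Step 6: 250 μL brought to 1875 μL → factor 1875/250 = 7.5
Overall dilution factor = 6 × 100 × 4 × 100 × 25 × 7.5 = 4.5 × 10^7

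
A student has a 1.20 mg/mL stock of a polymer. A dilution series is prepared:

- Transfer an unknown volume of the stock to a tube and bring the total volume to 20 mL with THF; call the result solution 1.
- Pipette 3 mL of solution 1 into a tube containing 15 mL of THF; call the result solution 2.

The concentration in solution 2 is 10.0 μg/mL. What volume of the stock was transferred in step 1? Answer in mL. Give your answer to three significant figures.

1.00 mL

Step 1: v brought to 20 mL → factor = 20 mL/v
Step 2: 3 mL + 15 mL = 18 mL total → factor 18/3 = 6
Product of known-step factors = 6
Overall factor = 1.20 mg/mL / (10.0 μg/mL) = 120
Step-1 factor = 120 / 6 = 20
v = 20 mL / 20 = 1.00 mL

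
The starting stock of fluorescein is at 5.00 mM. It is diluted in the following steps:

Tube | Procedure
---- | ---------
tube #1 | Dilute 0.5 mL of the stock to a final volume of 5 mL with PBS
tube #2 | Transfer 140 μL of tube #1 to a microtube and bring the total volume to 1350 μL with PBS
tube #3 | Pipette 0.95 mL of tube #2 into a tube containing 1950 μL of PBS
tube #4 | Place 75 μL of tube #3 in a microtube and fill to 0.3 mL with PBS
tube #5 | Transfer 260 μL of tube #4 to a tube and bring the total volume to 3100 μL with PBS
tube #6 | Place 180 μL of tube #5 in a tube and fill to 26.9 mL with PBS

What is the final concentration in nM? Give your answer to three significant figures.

Step 1: 0.5 mL brought to 5 mL → factor 5/0.5 = 10
Step 2: 140 μL brought to 1350 μL → factor 1350/140 = 9.6429
Step 3: 0.95 mL + 1950 μL = 2.9 mL total → factor 2.9/0.95 = 3.0526
Step 4: 75 μL brought to 0.3 mL → factor 300/75 = 4
Step 5: 260 μL brought to 3100 μL → factor 3100/260 = 11.923
Step 6: 180 μL brought to 26.9 mL → factor 26900/180 = 149.44
Overall dilution factor = 10 × 9.6429 × 3.0526 × 4 × 11.923 × 149.44 = 2.098 × 10^6
Final = 5.00 mM / 2.098 × 10^6 = 2.383 × 10^-6 mM = 2.38 nM

2.38 nM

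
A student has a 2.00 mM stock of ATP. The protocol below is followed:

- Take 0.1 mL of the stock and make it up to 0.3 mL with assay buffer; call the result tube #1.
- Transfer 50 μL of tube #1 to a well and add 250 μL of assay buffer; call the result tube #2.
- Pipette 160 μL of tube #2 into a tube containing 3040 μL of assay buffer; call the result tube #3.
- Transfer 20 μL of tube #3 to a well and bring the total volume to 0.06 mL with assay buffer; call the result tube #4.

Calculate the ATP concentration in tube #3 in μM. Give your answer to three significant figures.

Step 1: 0.1 mL brought to 0.3 mL → factor 0.3/0.1 = 3
Step 2: 50 μL + 250 μL = 300 μL total → factor 300/50 = 6
Step 3: 160 μL + 3040 μL = 3200 μL total → factor 3200/160 = 20
Dilution factor through tube #3 = 3 × 6 × 20 = 360
[tube #3] = 2.00 mM / 360 = 0.005556 mM = 5.56 μM

5.56 μM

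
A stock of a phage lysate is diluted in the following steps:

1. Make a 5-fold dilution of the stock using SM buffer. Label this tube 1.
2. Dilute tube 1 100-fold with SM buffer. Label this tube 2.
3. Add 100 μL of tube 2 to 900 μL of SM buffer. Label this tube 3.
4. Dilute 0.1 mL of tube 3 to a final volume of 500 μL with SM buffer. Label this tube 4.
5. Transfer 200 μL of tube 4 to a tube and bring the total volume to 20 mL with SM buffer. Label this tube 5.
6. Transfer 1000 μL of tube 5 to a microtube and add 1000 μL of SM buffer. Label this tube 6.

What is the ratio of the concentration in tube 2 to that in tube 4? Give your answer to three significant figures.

50.0

Step 1: 5-fold → factor 5
Step 2: 100-fold → factor 100
Step 3: 100 μL + 900 μL = 1000 μL total → factor 1000/100 = 10
Step 4: 0.1 mL brought to 500 μL → factor 0.5/0.1 = 5
Dilution factor to tube 2 = 500; to tube 4 = 25000
[tube 2]/[tube 4] = (factor to tube 4)/(factor to tube 2) = 25000/500 = 50.0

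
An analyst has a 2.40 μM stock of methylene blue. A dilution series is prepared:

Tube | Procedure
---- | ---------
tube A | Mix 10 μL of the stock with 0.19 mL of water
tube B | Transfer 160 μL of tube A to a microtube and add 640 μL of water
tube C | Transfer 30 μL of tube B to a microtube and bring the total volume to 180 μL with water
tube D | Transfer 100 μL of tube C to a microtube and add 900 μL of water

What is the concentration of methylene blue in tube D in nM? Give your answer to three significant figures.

0.400 nM

Step 1: 10 μL + 0.19 mL = 200 μL total → factor 200/10 = 20
Step 2: 160 μL + 640 μL = 800 μL total → factor 800/160 = 5
Step 3: 30 μL brought to 180 μL → factor 180/30 = 6
Step 4: 100 μL + 900 μL = 1000 μL total → factor 1000/100 = 10
Overall dilution factor = 20 × 5 × 6 × 10 = 6000
Final = 2.40 μM / 6000 = 0.0004000 μM = 0.400 nM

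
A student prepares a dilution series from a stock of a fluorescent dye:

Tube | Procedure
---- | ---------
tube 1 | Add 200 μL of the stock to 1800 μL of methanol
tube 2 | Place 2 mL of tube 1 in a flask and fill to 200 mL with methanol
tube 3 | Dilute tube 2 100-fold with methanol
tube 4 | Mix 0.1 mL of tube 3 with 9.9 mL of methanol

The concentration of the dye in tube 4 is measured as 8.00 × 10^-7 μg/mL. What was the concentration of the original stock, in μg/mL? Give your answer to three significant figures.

Step 1: 200 μL + 1800 μL = 2000 μL total → factor 2000/200 = 10
Step 2: 2 mL brought to 200 mL → factor 200/2 = 100
Step 3: 100-fold → factor 100
Step 4: 0.1 mL + 9.9 mL = 10 mL total → factor 10/0.1 = 100
Overall dilution factor = 10 × 100 × 100 × 100 = 1 × 10^7
Stock = 8.00 × 10^-7 μg/mL × 1 × 10^7 = 8.00 μg/mL

8.00 μg/mL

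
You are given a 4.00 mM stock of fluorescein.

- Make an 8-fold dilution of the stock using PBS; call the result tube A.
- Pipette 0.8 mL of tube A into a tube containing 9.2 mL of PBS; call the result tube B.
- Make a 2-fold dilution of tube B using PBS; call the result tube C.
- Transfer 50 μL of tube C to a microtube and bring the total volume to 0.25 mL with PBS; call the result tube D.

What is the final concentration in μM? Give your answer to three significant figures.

Step 1: 8-fold → factor 8
Step 2: 0.8 mL + 9.2 mL = 10 mL total → factor 10/0.8 = 12.5
Step 3: 2-fold → factor 2
Step 4: 50 μL brought to 0.25 mL → factor 250/50 = 5
Overall dilution factor = 8 × 12.5 × 2 × 5 = 1000
Final = 4.00 mM / 1000 = 0.004000 mM = 4.00 μM

4.00 μM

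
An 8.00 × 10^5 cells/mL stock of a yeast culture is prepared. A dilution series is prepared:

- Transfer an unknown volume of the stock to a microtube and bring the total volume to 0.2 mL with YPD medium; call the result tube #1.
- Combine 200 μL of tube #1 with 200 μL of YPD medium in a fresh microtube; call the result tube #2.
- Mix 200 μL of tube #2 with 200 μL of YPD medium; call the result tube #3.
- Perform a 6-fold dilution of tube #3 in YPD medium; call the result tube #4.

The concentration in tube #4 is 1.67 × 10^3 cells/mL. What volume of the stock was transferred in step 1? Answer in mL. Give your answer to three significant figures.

Step 1: v brought to 0.2 mL → factor = 0.2 mL/v
Step 2: 200 μL + 200 μL = 400 μL total → factor 400/200 = 2
Step 3: 200 μL + 200 μL = 400 μL total → factor 400/200 = 2
Step 4: 6-fold → factor 6
Product of known-step factors = 24
Overall factor = 8.00 × 10^5 cells/mL / (1.67 × 10^3 cells/mL) = 479.04
Step-1 factor = 479.04 / 24 = 19.96
v = 0.2 mL / 19.96 = 0.0100 mL

0.0100 mL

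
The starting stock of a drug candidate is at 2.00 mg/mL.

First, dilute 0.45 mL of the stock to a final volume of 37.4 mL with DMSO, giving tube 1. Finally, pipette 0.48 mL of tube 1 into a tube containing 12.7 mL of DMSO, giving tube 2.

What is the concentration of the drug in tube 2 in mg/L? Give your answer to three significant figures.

0.876 mg/L

Step 1: 0.45 mL brought to 37.4 mL → factor 37.4/0.45 = 83.111
Step 2: 0.48 mL + 12.7 mL = 13.18 mL total → factor 13.18/0.48 = 27.458
Overall dilution factor = 83.111 × 27.458 = 2282.1
Final = 2.00 mg/mL / 2282.1 = 0.0008764 mg/mL = 0.876 mg/L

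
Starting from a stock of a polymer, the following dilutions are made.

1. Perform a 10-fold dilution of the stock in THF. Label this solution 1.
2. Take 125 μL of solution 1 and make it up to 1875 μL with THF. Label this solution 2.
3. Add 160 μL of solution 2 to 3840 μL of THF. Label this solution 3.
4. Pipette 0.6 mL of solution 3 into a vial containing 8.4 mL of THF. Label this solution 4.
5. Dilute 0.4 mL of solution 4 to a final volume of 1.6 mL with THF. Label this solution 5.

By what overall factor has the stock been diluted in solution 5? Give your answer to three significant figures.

2.25 × 10^5

Step 1: 10-fold → factor 10
Step 2: 125 μL brought to 1875 μL → factor 1875/125 = 15
Step 3: 160 μL + 3840 μL = 4000 μL total → factor 4000/160 = 25
Step 4: 0.6 mL + 8.4 mL = 9 mL total → factor 9/0.6 = 15
Step 5: 0.4 mL brought to 1.6 mL → factor 1.6/0.4 = 4
Overall dilution factor = 10 × 15 × 25 × 15 × 4 = 2.25 × 10^5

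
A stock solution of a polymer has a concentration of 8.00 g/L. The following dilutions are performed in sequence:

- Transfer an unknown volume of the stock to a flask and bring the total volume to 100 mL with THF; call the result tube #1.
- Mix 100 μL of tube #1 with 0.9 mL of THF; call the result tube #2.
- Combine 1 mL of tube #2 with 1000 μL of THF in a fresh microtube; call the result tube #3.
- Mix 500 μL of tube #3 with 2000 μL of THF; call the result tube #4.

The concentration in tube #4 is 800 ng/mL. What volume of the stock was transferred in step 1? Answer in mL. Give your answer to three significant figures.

Step 1: v brought to 100 mL → factor = 100 mL/v
Step 2: 100 μL + 0.9 mL = 1000 μL total → factor 1000/100 = 10
Step 3: 1 mL + 1000 μL = 2 mL total → factor 2/1 = 2
Step 4: 500 μL + 2000 μL = 2500 μL total → factor 2500/500 = 5
Product of known-step factors = 100
Overall factor = 8.00 g/L / (800 ng/mL) = 10000
Step-1 factor = 10000 / 100 = 100
v = 100 mL / 100 = 1.00 mL

1.00 mL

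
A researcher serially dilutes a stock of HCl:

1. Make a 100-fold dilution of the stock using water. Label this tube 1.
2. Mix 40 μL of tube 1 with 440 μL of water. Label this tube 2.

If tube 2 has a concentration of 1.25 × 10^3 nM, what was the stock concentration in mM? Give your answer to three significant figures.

Step 1: 100-fold → factor 100
Step 2: 40 μL + 440 μL = 480 μL total → factor 480/40 = 12
Overall dilution factor = 100 × 12 = 1200
Stock = 1.25 × 10^3 nM × 1200 = 1.500 × 10^6 nM = 1.50 mM

1.50 mM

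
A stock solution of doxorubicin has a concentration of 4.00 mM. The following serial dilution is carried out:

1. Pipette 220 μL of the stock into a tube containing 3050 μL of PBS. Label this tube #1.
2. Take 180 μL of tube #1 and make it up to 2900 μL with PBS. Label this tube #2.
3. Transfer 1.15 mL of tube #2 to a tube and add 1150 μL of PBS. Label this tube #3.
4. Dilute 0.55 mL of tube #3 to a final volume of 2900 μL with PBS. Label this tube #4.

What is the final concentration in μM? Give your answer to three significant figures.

Step 1: 220 μL + 3050 μL = 3270 μL total → factor 3270/220 = 14.864
Step 2: 180 μL brought to 2900 μL → factor 2900/180 = 16.111
Step 3: 1.15 mL + 1150 μL = 2.3 mL total → factor 2.3/1.15 = 2
Step 4: 0.55 mL brought to 2900 μL → factor 2.9/0.55 = 5.2727
Overall dilution factor = 14.864 × 16.111 × 2 × 5.2727 = 2525.3
Final = 4.00 mM / 2525.3 = 0.001584 mM = 1.58 μM

1.58 μM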